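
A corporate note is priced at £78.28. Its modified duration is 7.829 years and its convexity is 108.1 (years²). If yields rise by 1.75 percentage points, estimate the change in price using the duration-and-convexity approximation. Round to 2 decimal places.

-£9.43

Duration effect: -D_mod·Δy = -7.829 × (+0.0175) = -0.1370075
Convexity effect: ½·C·(Δy)² = 0.5 × 108.1 × (0.0175)² = +0.0165528125
ΔP/P ≈ -0.1370075 + 0.0165528125 = -0.1204546875
ΔP ≈ 78.28 × (-0.1204546875) = -9.4291929375.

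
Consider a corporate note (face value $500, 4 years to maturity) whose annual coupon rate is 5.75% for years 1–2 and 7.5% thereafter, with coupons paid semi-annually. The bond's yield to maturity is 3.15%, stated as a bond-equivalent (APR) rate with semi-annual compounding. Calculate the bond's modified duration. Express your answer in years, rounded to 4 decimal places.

Periodic yield y = 0.01575. First find Macaulay duration:
  t   CF        PV=CF/(1+0.01575)^t    t·PV
  1       14.375        14.1521        14.1521
  2       14.375        13.9327        27.8653
  3       14.375        13.7166        41.1499
  4       14.375        13.5039        54.0158
  5       18.750        17.3407        86.7036
  6       18.750        17.0718       102.4310
  7       18.750        16.8071       117.6499
  8      518.750       457.7870     3,662.2961
  Σ                    564.3120     4,106.2636
P = 564.3120; Macaulay duration = 4,106.2636 / 564.3120 = 7.27658 half-year periods = 3.63829 years.
Modified duration = D_Mac / (1 + y) = 3.63829 / 1.01575 = 3.58188 years.

3.5819 years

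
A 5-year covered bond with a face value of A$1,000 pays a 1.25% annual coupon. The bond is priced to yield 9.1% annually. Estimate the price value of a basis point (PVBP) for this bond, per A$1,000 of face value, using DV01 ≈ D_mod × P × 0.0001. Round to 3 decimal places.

Periodic yield y = 0.091.
  t   CF        PV=CF/(1+0.091)^t    t·PV
  1        12.50        11.4574        11.4574
  2        12.50        10.5017        21.0034
  3        12.50         9.6258        28.8773
  4        12.50         8.8229        35.2916
  5     1,012.50       655.0452     3,275.2261
  Σ                    695.4530     3,371.8558
P = 695.4530; D_Mac = 4.84843 yrs; D_mod = 4.44402 yrs.
DV01 ≈ 4.44402 × 695.4530 × 0.0001 = 0.309061.

A$0.309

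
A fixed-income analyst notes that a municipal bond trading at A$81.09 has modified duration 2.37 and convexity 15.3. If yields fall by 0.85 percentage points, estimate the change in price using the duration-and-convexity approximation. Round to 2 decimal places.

+A$1.68

Duration effect: -D_mod·Δy = -2.37 × (-0.0085) = +0.020145
Convexity effect: ½·C·(Δy)² = 0.5 × 15.3 × (-0.0085)² = +0.0005527125
ΔP/P ≈ +0.020145 + 0.0005527125 = +0.0206977125
ΔP ≈ 81.09 × (+0.0206977125) = +1.678377506625.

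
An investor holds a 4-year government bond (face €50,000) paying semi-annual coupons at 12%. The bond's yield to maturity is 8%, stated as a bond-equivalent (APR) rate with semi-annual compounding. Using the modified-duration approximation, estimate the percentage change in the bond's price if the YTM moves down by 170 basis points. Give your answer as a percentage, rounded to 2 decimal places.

Periodic yield y = 0.04. Modified duration first:
  t   CF        PV=CF/(1+0.04)^t    t·PV
  1     3,000.00     2,884.6154     2,884.6154
  2     3,000.00     2,773.6686     5,547.3373
  3     3,000.00     2,666.9891     8,000.9672
  4     3,000.00     2,564.4126    10,257.6503
  5     3,000.00     2,465.7813    12,328.9066
  6     3,000.00     2,370.9436    14,225.6615
  7     3,000.00     2,279.7534    15,958.2741
  8    53,000.00    38,726.5809   309,812.6469
  Σ                 56,732.7449   379,016.0592
P = 56,732.7449; D_Mac = 6.68073 half-year periods = 3.34036 yrs; D_mod = 3.34036/(1+0.04) = 3.21189 yrs.
ΔP/P ≈ -D_mod · Δy = -3.21189 × (-0.017) = +0.054602 = +5.4602%.

+5.46%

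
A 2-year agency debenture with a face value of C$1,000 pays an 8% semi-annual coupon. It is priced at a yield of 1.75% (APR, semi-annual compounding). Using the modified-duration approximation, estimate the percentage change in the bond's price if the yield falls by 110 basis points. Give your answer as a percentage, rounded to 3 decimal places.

+2.066%

Periodic yield y = 0.00875. Modified duration first:
  t   CF        PV=CF/(1+0.00875)^t    t·PV
  1        40.00        39.6530        39.6530
  2        40.00        39.3091        78.6182
  3        40.00        38.9681       116.9043
  4     1,040.00     1,004.3825     4,017.5301
  Σ                  1,122.3128     4,252.7056
P = 1,122.3128; D_Mac = 3.78923 half-year periods = 1.89462 yrs; D_mod = 1.89462/(1+0.00875) = 1.87818 yrs.
ΔP/P ≈ -D_mod · Δy = -1.87818 × (-0.011) = +0.020660 = +2.0660%.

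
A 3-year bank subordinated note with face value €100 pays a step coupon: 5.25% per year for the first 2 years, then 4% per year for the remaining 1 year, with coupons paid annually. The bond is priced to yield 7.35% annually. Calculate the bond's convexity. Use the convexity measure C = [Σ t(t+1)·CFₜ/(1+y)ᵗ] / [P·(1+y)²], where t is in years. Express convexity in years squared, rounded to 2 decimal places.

9.71

With y = 0.0735:
  t   CF        PV=CF/(1+0.0735)^t    t·PV        t(t+1)·PV
  1         5.25         4.8905         4.8905           9.7811
  2         5.25         4.5557         9.1114          27.3342
  3       104.00        84.0673       252.2020       1,008.8078
  Σ                     93.5136       266.2039       1,045.9231
P = 93.5136.
Convexity = Σ t(t+1)·PV / [P·(1+y)²] = 1,045.9231 / (93.5136 × 1.152402) = 9.70557.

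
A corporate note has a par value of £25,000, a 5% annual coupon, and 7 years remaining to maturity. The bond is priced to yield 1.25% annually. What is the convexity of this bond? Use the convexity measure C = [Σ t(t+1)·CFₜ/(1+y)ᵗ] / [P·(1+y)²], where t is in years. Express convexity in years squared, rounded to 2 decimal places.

With y = 0.0125:
  t   CF        PV=CF/(1+0.0125)^t    t·PV        t(t+1)·PV
  1     1,250.00     1,234.5679     1,234.5679       2,469.1358
  2     1,250.00     1,219.3263     2,438.6526       7,315.9579
  3     1,250.00     1,204.2729     3,612.8187      14,451.2749
  4     1,250.00     1,189.4053     4,757.6214      23,788.1069
  5     1,250.00     1,174.7213     5,873.6066      35,241.6398
  6     1,250.00     1,160.2186     6,961.3116      48,729.1810
  7    26,250.00    24,063.7931   168,446.5516   1,347,572.4126
  Σ                 31,246.3055   193,325.1304   1,479,567.7089
P = 31,246.3055.
Convexity = Σ t(t+1)·PV / [P·(1+y)²] = 1,479,567.7089 / (31,246.3055 × 1.025156) = 46.18980.

46.19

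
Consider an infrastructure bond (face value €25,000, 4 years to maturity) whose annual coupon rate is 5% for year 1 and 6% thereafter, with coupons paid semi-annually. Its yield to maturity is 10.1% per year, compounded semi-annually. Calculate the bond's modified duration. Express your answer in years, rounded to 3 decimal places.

Periodic yield y = 0.0505. First find Macaulay duration:
  t   CF        PV=CF/(1+0.0505)^t    t·PV
  1       625.00       594.9548       594.9548
  2       625.00       566.3539     1,132.7078
  3       750.00       646.9535     1,940.8606
  4       750.00       615.8530     2,463.4119
  5       750.00       586.2475     2,931.2373
  6       750.00       558.0652     3,348.3911
  7       750.00       531.2377     3,718.6637
  8    25,750.00    17,362.3609   138,898.8872
  Σ                 21,462.0264   155,029.1144
P = 21,462.0264; Macaulay duration = 155,029.1144 / 21,462.0264 = 7.22341 half-year periods = 3.61171 years.
Modified duration = D_Mac / (1 + y) = 3.61171 / 1.0505 = 3.43808 years.

3.438 years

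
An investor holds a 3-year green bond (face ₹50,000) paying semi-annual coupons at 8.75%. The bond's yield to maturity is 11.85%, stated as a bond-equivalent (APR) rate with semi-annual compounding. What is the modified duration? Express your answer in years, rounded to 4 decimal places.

Periodic yield y = 0.05925. First find Macaulay duration:
  t   CF        PV=CF/(1+0.05925)^t    t·PV
  1     2,187.50     2,065.1404     2,065.1404
  2     2,187.50     1,949.6251     3,899.2503
  3     2,187.50     1,840.5713     5,521.7139
  4     2,187.50     1,737.6175     6,950.4698
  5     2,187.50     1,640.4224     8,202.1121
  6    52,187.50    36,946.7002   221,680.2013
  Σ                 46,180.0770   248,318.8879
P = 46,180.0770; Macaulay duration = 248,318.8879 / 46,180.0770 = 5.37719 half-year periods = 2.68859 years.
Modified duration = D_Mac / (1 + y) = 2.68859 / 1.05925 = 2.53820 years.

2.5382 years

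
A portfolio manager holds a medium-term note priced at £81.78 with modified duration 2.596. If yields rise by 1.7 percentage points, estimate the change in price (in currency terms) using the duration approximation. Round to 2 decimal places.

Duration approximation: ΔP/P ≈ -D_mod · Δy = -2.596 × (+0.017) = -0.044132.
ΔP ≈ 81.78 × (-0.044132) = -3.60911496.

-£3.61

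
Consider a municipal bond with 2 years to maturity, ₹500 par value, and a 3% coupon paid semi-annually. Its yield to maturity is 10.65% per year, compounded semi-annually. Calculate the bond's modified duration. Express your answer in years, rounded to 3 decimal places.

Periodic yield y = 0.05325. First find Macaulay duration:
  t   CF        PV=CF/(1+0.05325)^t    t·PV
  1         7.50         7.1208         7.1208
  2         7.50         6.7608        13.5216
  3         7.50         6.4190        19.2570
  4       507.50       412.3919     1,649.5678
  Σ                    432.6926     1,689.4672
P = 432.6926; Macaulay duration = 1,689.4672 / 432.6926 = 3.90454 half-year periods = 1.95227 years.
Modified duration = D_Mac / (1 + y) = 1.95227 / 1.05325 = 1.85357 years.

1.854 years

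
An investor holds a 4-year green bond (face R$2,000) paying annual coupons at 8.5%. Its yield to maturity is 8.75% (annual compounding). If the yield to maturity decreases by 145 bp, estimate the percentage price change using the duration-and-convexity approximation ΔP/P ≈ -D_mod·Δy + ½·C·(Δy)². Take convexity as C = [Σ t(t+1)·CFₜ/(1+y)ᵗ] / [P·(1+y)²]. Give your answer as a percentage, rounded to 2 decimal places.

With y = 0.0875:
  t   CF        PV=CF/(1+0.0875)^t    t·PV        t(t+1)·PV
  1       170.00       156.3218       156.3218         312.6437
  2       170.00       143.7442       287.4884         862.4653
  3       170.00       132.1786       396.5358       1,586.1431
  4     2,170.00     1,551.4675     6,205.8698      31,029.3492
  Σ                  1,983.7121     7,046.2159      33,790.6013
P = 1,983.7121; D_Mac = 3.55204 yrs; D_mod = 3.26624 yrs; C = 14.40319.
Duration effect: -3.26624 × (-0.0145) = +0.047360
Convexity effect: 0.5 × 14.40319 × (-0.0145)² = +0.0015141
ΔP/P ≈ +0.047360 + 0.0015141 = +0.048875 = +4.8875%.

+4.89%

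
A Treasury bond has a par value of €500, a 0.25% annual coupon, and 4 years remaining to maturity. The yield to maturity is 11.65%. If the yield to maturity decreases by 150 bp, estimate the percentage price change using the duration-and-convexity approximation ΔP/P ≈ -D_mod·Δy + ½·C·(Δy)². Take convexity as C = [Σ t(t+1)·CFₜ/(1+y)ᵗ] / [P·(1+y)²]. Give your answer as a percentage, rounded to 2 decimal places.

With y = 0.1165:
  t   CF        PV=CF/(1+0.1165)^t    t·PV        t(t+1)·PV
  1         1.25         1.1196         1.1196           2.2391
  2         1.25         1.0027         2.0055           6.0165
  3         1.25         0.8981         2.6944          10.7774
  4       501.25       322.5667     1,290.2666       6,451.3332
  Σ                    325.5871     1,296.0861       6,470.3662
P = 325.5871; D_Mac = 3.98077 yrs; D_mod = 3.56540 yrs; C = 15.94205.
Duration effect: -3.56540 × (-0.015) = +0.053481
Convexity effect: 0.5 × 15.94205 × (-0.015)² = +0.0017935
ΔP/P ≈ +0.053481 + 0.0017935 = +0.055274 = +5.5274%.

+5.53%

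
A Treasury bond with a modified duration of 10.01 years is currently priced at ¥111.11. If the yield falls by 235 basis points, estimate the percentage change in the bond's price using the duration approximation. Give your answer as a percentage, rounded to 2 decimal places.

Duration approximation: ΔP/P ≈ -D_mod · Δy = -10.01 × (-0.0235) = +0.235235.
As a percentage: +23.5235%.

+23.52%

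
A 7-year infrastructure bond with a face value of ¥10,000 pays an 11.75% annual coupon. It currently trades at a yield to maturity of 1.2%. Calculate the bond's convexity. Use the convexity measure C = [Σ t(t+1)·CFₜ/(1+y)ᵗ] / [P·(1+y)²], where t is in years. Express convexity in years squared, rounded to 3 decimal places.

With y = 0.012:
  t   CF        PV=CF/(1+0.012)^t    t·PV        t(t+1)·PV
  1     1,175.00     1,161.0672     1,161.0672       2,322.1344
  2     1,175.00     1,147.2996     2,294.5992       6,883.7976
  3     1,175.00     1,133.6953     3,401.0858      13,604.3431
  4     1,175.00     1,120.2522     4,481.0089      22,405.0446
  5     1,175.00     1,106.9686     5,534.8430      33,209.0582
  6     1,175.00     1,093.8425     6,563.0550      45,941.3848
  7    11,175.00    10,279.7829    71,958.4805     575,667.8443
  Σ                 17,042.9083    95,394.1396     700,033.6069
P = 17,042.9083.
Convexity = Σ t(t+1)·PV / [P·(1+y)²] = 700,033.6069 / (17,042.9083 × 1.024144) = 40.10644.

40.106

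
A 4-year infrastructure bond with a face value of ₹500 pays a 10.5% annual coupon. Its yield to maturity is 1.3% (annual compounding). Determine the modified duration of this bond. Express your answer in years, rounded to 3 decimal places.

3.500 years

Periodic yield y = 0.013. First find Macaulay duration:
  t   CF        PV=CF/(1+0.013)^t    t·PV
  1        52.50        51.8263        51.8263
  2        52.50        51.1612       102.3223
  3        52.50        50.5046       151.5138
  4       552.50       524.6800     2,098.7200
  Σ                    678.1720     2,404.3824
P = 678.1720; Macaulay duration = 2,404.3824 / 678.1720 = 3.54539 years.
Modified duration = D_Mac / (1 + y) = 3.54539 / 1.013 = 3.49989 years.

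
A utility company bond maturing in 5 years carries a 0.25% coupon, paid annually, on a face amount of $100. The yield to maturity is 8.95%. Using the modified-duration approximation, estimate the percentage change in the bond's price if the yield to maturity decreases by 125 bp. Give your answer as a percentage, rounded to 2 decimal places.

Periodic yield y = 0.0895. Modified duration first:
  t   CF        PV=CF/(1+0.0895)^t    t·PV
  1         0.25         0.2295         0.2295
  2         0.25         0.2106         0.4212
  3         0.25         0.1933         0.5799
  4         0.25         0.1774         0.7097
  5       100.25        65.3053       326.5263
  Σ                     66.1161       328.4667
P = 66.1161; D_Mac = 4.96803 yrs; D_mod = 4.96803/(1+0.0895) = 4.55992 yrs.
ΔP/P ≈ -D_mod · Δy = -4.55992 × (-0.0125) = +0.056999 = +5.6999%.

+5.70%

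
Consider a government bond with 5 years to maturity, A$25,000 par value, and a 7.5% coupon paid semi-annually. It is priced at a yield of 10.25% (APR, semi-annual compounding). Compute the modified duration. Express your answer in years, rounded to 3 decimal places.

4.005 years

Periodic yield y = 0.05125. First find Macaulay duration:
  t   CF        PV=CF/(1+0.05125)^t    t·PV
  1       937.50       891.7955       891.7955
  2       937.50       848.3191     1,696.6383
  3       937.50       806.9623     2,420.8869
  4       937.50       767.6217     3,070.4868
  5       937.50       730.1990     3,650.9950
  6       937.50       694.6007     4,167.6043
  7       937.50       660.7379     4,625.1653
  8       937.50       628.5259     5,028.2075
  9       937.50       597.8844     5,380.9593
  10   25,937.50    15,735.0463   157,350.4633
  Σ                 22,361.6929   188,283.2021
P = 22,361.6929; Macaulay duration = 188,283.2021 / 22,361.6929 = 8.41990 half-year periods = 4.20995 years.
Modified duration = D_Mac / (1 + y) = 4.20995 / 1.05125 = 4.00471 years.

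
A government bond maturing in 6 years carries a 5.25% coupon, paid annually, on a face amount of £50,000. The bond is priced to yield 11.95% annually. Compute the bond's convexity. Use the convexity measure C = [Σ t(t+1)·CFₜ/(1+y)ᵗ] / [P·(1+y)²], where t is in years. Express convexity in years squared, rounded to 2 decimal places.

27.34

With y = 0.1195:
  t   CF        PV=CF/(1+0.1195)^t    t·PV        t(t+1)·PV
  1     2,625.00     2,344.7968     2,344.7968       4,689.5936
  2     2,625.00     2,094.5036     4,189.0072      12,567.0216
  3     2,625.00     1,870.9277     5,612.7832      22,451.1329
  4     2,625.00     1,671.2173     6,684.8691      33,424.3455
  5     2,625.00     1,492.8247     7,464.1236      44,784.7416
  6    52,625.00    26,732.9891   160,397.9346   1,122,785.5423
  Σ                 36,207.2592   186,693.5145   1,240,702.3775
P = 36,207.2592.
Convexity = Σ t(t+1)·PV / [P·(1+y)²] = 1,240,702.3775 / (36,207.2592 × 1.253280) = 27.34159.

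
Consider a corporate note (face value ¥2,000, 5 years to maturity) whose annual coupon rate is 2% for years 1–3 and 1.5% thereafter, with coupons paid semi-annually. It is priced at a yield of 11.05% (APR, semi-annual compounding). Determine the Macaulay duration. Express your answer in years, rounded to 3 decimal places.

Periodic yield y = 0.05525. Discount each cash flow and weight by its period:
  t   CF        PV=CF/(1+0.05525)^t    t·PV
  1        20.00        18.9529        18.9529
  2        20.00        17.9605        35.9211
  3        20.00        17.0202        51.0605
  4        20.00        16.1290        64.5162
  5        20.00        15.2846        76.4228
  6        20.00        14.4843        86.9059
  7        15.00        10.2945        72.0612
  8        15.00         9.7555        78.0438
  9        15.00         9.2447        83.2023
  10    2,015.00     1,176.8509    11,768.5090
  Σ                  1,305.9770    12,335.5956
Price P = Σ PV = 1,305.9770.
Macaulay duration = Σ(t·PV) / P = 12,335.5956 / 1,305.9770 = 9.44549 half-year periods.
In years: 9.44549 / 2 = 4.72275 years.

4.723 years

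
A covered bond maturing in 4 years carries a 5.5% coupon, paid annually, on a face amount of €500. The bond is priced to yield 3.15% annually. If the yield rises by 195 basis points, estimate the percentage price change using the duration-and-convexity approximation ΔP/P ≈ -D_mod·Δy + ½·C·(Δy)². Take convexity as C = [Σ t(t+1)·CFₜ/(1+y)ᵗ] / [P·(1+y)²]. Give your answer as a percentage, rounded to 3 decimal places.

With y = 0.0315:
  t   CF        PV=CF/(1+0.0315)^t    t·PV        t(t+1)·PV
  1        27.50        26.6602        26.6602          53.3204
  2        27.50        25.8461        51.6921         155.0763
  3        27.50        25.0568        75.1703         300.6812
  4       527.50       465.9567     1,863.8267       9,319.1334
  Σ                    543.5197     2,017.3493       9,828.2113
P = 543.5197; D_Mac = 3.71164 yrs; D_mod = 3.59829 yrs; C = 16.99498.
Duration effect: -3.59829 × (+0.0195) = -0.070167
Convexity effect: 0.5 × 16.99498 × (0.0195)² = +0.0032312
ΔP/P ≈ -0.070167 + 0.0032312 = -0.066936 = -6.6936%.

-6.694%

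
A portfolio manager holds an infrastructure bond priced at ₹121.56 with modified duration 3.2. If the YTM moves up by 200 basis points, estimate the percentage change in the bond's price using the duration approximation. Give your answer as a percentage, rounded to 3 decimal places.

-6.400%

Duration approximation: ΔP/P ≈ -D_mod · Δy = -3.2 × (+0.02) = -0.064000.
As a percentage: -6.4000%.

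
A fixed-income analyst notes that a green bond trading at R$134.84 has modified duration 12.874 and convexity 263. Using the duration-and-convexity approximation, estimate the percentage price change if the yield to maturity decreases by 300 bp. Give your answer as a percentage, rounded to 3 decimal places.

+50.457%

Duration effect: -D_mod·Δy = -12.874 × (-0.03) = +0.386220
Convexity effect: ½·C·(Δy)² = 0.5 × 263 × (-0.03)² = +0.1183500
ΔP/P ≈ +0.386220 + 0.1183500 = +0.504570
= +50.4570%.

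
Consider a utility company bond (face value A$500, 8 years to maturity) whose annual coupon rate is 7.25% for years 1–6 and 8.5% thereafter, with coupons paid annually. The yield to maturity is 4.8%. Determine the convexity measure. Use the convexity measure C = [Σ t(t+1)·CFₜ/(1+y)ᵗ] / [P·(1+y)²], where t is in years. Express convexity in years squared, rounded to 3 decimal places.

49.210

With y = 0.048:
  t   CF        PV=CF/(1+0.048)^t    t·PV        t(t+1)·PV
  1        36.25        34.5897        34.5897          69.1794
  2        36.25        33.0054        66.0109         198.0326
  3        36.25        31.4937        94.4812         377.9248
  4        36.25        30.0513       120.2051         601.0255
  5        36.25        28.6749       143.3744         860.2464
  6        36.25        27.3615       164.1692       1,149.1841
  7        42.50        30.6098       214.2683       1,714.1467
  8       542.50       372.8288     2,982.6306      26,843.6753
  Σ                    588.6151     3,819.7293      31,813.4148
P = 588.6151.
Convexity = Σ t(t+1)·PV / [P·(1+y)²] = 31,813.4148 / (588.6151 × 1.098304) = 49.21033.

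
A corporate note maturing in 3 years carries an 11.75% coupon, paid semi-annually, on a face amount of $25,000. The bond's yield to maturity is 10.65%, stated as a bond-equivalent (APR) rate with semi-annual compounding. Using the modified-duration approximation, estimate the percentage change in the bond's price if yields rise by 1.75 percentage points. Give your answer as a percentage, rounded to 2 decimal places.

Periodic yield y = 0.05325. Modified duration first:
  t   CF        PV=CF/(1+0.05325)^t    t·PV
  1     1,468.75     1,394.4932     1,394.4932
  2     1,468.75     1,323.9907     2,647.9815
  3     1,468.75     1,257.0527     3,771.1580
  4     1,468.75     1,193.4989     4,773.9954
  5     1,468.75     1,133.1582     5,665.7909
  6    26,468.75    19,388.5185   116,331.1110
  Σ                 25,690.7122   134,584.5300
P = 25,690.7122; D_Mac = 5.23865 half-year periods = 2.61932 yrs; D_mod = 2.61932/(1+0.05325) = 2.48690 yrs.
ΔP/P ≈ -D_mod · Δy = -2.48690 × (+0.0175) = -0.043521 = -4.3521%.

-4.35%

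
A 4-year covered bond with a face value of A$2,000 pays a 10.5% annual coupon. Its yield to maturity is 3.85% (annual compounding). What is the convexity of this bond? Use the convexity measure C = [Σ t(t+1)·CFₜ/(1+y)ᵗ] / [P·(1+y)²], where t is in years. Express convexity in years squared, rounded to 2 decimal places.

With y = 0.0385:
  t   CF        PV=CF/(1+0.0385)^t    t·PV        t(t+1)·PV
  1       210.00       202.2147       202.2147         404.4295
  2       210.00       194.7181       389.4362       1,168.3085
  3       210.00       187.4994       562.4981       2,249.9923
  4     2,210.00     1,900.0554     7,600.2217      38,001.1086
  Σ                  2,484.4876     8,754.3707      41,823.8389
P = 2,484.4876.
Convexity = Σ t(t+1)·PV / [P·(1+y)²] = 41,823.8389 / (2,484.4876 × 1.078482) = 15.60896.

15.61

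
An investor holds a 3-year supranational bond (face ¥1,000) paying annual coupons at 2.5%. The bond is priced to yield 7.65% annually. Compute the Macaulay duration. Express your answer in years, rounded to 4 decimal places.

Periodic yield y = 0.0765. Discount each cash flow and weight by its year:
  t   CF        PV=CF/(1+0.0765)^t    t·PV
  1        25.00        23.2234        23.2234
  2        25.00        21.5731        43.1461
  3     1,025.00       821.6404     2,464.9211
  Σ                    866.4368     2,531.2906
Price P = Σ PV = 866.4368.
Macaulay duration = Σ(t·PV) / P = 2,531.2906 / 866.4368 = 2.92149 years.

2.9215 years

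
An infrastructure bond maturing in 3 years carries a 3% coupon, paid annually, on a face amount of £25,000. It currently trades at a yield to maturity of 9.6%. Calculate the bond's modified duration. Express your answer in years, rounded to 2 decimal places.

Periodic yield y = 0.096. First find Macaulay duration:
  t   CF        PV=CF/(1+0.096)^t    t·PV
  1       750.00       684.3066       684.3066
  2       750.00       624.3673     1,248.7346
  3    25,750.00    19,558.9516    58,676.8547
  Σ                 20,867.6254    60,609.8958
P = 20,867.6254; Macaulay duration = 60,609.8958 / 20,867.6254 = 2.90449 years.
Modified duration = D_Mac / (1 + y) = 2.90449 / 1.096 = 2.65009 years.

2.65 years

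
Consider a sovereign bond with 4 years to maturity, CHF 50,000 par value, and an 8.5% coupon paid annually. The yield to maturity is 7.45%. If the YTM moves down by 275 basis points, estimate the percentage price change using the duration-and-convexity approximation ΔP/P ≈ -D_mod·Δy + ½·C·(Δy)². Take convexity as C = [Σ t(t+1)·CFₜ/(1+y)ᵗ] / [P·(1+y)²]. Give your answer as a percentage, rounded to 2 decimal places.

+9.68%

With y = 0.0745:
  t   CF        PV=CF/(1+0.0745)^t    t·PV        t(t+1)·PV
  1     4,250.00     3,955.3281     3,955.3281       7,910.6561
  2     4,250.00     3,681.0871     7,362.1741      22,086.5224
  3     4,250.00     3,425.8605    10,277.5814      41,110.3256
  4    54,250.00    40,698.0933   162,792.3733     813,961.8663
  Σ                 51,760.3689   184,387.4569     885,069.3704
P = 51,760.3689; D_Mac = 3.56233 yrs; D_mod = 3.31534 yrs; C = 14.81041.
Duration effect: -3.31534 × (-0.0275) = +0.091172
Convexity effect: 0.5 × 14.81041 × (-0.0275)² = +0.0056002
ΔP/P ≈ +0.091172 + 0.0056002 = +0.096772 = +9.6772%.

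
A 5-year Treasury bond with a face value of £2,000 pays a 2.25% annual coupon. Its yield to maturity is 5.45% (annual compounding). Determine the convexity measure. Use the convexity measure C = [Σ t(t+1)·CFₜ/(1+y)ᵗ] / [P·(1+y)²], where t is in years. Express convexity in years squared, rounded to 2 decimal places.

With y = 0.0545:
  t   CF        PV=CF/(1+0.0545)^t    t·PV        t(t+1)·PV
  1        45.00        42.6743        42.6743          85.3485
  2        45.00        40.4687        80.9374         242.8123
  3        45.00        38.3772       115.1315         460.5258
  4        45.00        36.3937       145.5748         727.8739
  5     2,045.00     1,568.4129     7,842.0643      47,052.3855
  Σ                  1,726.3267     8,226.3822      48,568.9461
P = 1,726.3267.
Convexity = Σ t(t+1)·PV / [P·(1+y)²] = 48,568.9461 / (1,726.3267 × 1.111970) = 25.30128.

25.30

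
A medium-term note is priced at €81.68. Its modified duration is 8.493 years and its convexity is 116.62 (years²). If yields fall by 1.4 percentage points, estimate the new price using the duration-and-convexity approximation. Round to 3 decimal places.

Duration effect: -D_mod·Δy = -8.493 × (-0.014) = +0.118902
Convexity effect: ½·C·(Δy)² = 0.5 × 116.62 × (-0.014)² = +0.01142876
ΔP/P ≈ +0.118902 + 0.01142876 = +0.13033076
New price ≈ 81.68 × (1 + 0.13033076) = 92.3254164768.

€92.325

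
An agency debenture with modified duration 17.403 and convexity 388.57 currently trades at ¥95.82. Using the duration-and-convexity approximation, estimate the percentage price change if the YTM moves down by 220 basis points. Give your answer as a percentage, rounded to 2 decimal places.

+47.69%

Duration effect: -D_mod·Δy = -17.403 × (-0.022) = +0.382866
Convexity effect: ½·C·(Δy)² = 0.5 × 388.57 × (-0.022)² = +0.09403394
ΔP/P ≈ +0.382866 + 0.09403394 = +0.47689994
= +47.689994%.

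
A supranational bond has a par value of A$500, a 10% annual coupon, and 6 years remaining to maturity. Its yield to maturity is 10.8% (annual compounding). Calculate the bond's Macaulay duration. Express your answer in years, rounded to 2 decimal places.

4.77 years

Periodic yield y = 0.108. Discount each cash flow and weight by its year:
  t   CF        PV=CF/(1+0.108)^t    t·PV
  1        50.00        45.1264        45.1264
  2        50.00        40.7278        81.4555
  3        50.00        36.7579       110.2737
  4        50.00        33.1750       132.7000
  5        50.00        29.9413       149.7067
  6       550.00       297.2515     1,783.5093
  Σ                    482.9799     2,302.7716
Price P = Σ PV = 482.9799.
Macaulay duration = Σ(t·PV) / P = 2,302.7716 / 482.9799 = 4.76784 years.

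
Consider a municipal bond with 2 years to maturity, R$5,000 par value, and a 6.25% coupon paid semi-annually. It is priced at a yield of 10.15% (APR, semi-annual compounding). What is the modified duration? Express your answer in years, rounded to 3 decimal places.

Periodic yield y = 0.05075. First find Macaulay duration:
  t   CF        PV=CF/(1+0.05075)^t    t·PV
  1       156.25       148.7033       148.7033
  2       156.25       141.5211       283.0422
  3       156.25       134.6858       404.0574
  4     5,156.25     4,229.9611    16,919.8443
  Σ                  4,654.8713    17,755.6473
P = 4,654.8713; Macaulay duration = 17,755.6473 / 4,654.8713 = 3.81442 half-year periods = 1.90721 years.
Modified duration = D_Mac / (1 + y) = 1.90721 / 1.05075 = 1.81510 years.

1.815 years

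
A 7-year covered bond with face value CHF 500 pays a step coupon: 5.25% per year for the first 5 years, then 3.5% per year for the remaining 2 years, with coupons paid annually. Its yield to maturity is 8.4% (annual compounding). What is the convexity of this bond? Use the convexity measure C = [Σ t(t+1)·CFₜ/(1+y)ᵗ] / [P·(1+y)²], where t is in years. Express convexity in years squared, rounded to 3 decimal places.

38.032

With y = 0.084:
  t   CF        PV=CF/(1+0.084)^t    t·PV        t(t+1)·PV
  1        26.25        24.2159        24.2159          48.4317
  2        26.25        22.3394        44.6787         134.0362
  3        26.25        20.6083        61.8248         247.2992
  4        26.25        19.0113        76.0453         380.2263
  5        26.25        17.5381        87.6906         526.1434
  6        17.50        10.7860        64.7163         453.0140
  7       517.50       294.2425     2,059.6974      16,477.5791
  Σ                    408.7415     2,418.8689      18,266.7300
P = 408.7415.
Convexity = Σ t(t+1)·PV / [P·(1+y)²] = 18,266.7300 / (408.7415 × 1.175056) = 38.03238.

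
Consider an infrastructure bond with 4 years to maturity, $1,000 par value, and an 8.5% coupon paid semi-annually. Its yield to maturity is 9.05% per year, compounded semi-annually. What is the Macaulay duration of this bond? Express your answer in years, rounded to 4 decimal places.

3.4678 years

Periodic yield y = 0.04525. Discount each cash flow and weight by its period:
  t   CF        PV=CF/(1+0.04525)^t    t·PV
  1        42.50        40.6601        40.6601
  2        42.50        38.8999        77.7998
  3        42.50        37.2159       111.6477
  4        42.50        35.6048       142.4191
  5        42.50        34.0634       170.3170
  6        42.50        32.5888       195.5326
  7        42.50        31.1780       218.2457
  8     1,042.50       731.6690     5,853.3520
  Σ                    981.8798     6,809.9740
Price P = Σ PV = 981.8798.
Macaulay duration = Σ(t·PV) / P = 6,809.9740 / 981.8798 = 6.93565 half-year periods.
In years: 6.93565 / 2 = 3.46782 years.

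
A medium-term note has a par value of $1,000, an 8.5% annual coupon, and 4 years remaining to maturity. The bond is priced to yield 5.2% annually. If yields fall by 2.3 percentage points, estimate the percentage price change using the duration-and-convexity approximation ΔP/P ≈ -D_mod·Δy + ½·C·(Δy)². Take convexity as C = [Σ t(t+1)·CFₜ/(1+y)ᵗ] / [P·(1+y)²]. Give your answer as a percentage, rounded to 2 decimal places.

With y = 0.052:
  t   CF        PV=CF/(1+0.052)^t    t·PV        t(t+1)·PV
  1        85.00        80.7985        80.7985         161.5970
  2        85.00        76.8046       153.6093         460.8278
  3        85.00        73.0082       219.0246         876.0985
  4     1,085.00       885.8634     3,543.4538      17,717.2688
  Σ                  1,116.4748     3,996.8862      19,215.7921
P = 1,116.4748; D_Mac = 3.57992 yrs; D_mod = 3.40296 yrs; C = 15.55170.
Duration effect: -3.40296 × (-0.023) = +0.078268
Convexity effect: 0.5 × 15.55170 × (-0.023)² = +0.0041134
ΔP/P ≈ +0.078268 + 0.0041134 = +0.082382 = +8.2382%.

+8.24%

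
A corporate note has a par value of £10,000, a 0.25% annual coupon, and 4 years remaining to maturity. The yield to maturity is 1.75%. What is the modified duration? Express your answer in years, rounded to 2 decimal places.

Periodic yield y = 0.0175. First find Macaulay duration:
  t   CF        PV=CF/(1+0.0175)^t    t·PV
  1        25.00        24.5700        24.5700
  2        25.00        24.1474        48.2949
  3        25.00        23.7321        71.1964
  4    10,025.00     9,352.9090    37,411.6361
  Σ                  9,425.3586    37,555.6974
P = 9,425.3586; Macaulay duration = 37,555.6974 / 9,425.3586 = 3.98454 years.
Modified duration = D_Mac / (1 + y) = 3.98454 / 1.0175 = 3.91601 years.

3.92 years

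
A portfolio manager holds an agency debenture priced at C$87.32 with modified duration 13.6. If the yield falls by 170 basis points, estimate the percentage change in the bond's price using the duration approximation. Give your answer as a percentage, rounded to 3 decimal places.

+23.120%

Duration approximation: ΔP/P ≈ -D_mod · Δy = -13.6 × (-0.017) = +0.231200.
As a percentage: +23.1200%.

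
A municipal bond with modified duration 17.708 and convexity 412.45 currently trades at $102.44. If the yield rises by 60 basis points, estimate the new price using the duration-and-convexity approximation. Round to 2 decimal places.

Duration effect: -D_mod·Δy = -17.708 × (+0.006) = -0.106248
Convexity effect: ½·C·(Δy)² = 0.5 × 412.45 × (0.006)² = +0.0074241
ΔP/P ≈ -0.106248 + 0.0074241 = -0.0988239
New price ≈ 102.44 × (1 - 0.0988239) = 92.316479684.

$92.32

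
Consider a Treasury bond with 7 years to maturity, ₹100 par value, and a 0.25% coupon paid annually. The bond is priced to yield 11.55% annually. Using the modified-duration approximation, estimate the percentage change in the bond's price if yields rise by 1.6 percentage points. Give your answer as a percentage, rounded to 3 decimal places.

Periodic yield y = 0.1155. Modified duration first:
  t   CF        PV=CF/(1+0.1155)^t    t·PV
  1         0.25         0.2241         0.2241
  2         0.25         0.2009         0.4018
  3         0.25         0.1801         0.5403
  4         0.25         0.1615         0.6458
  5         0.25         0.1447         0.7237
  6         0.25         0.1298         0.7785
  7       100.25        46.6442       326.5092
  Σ                     47.6853       329.8235
P = 47.6853; D_Mac = 6.91668 yrs; D_mod = 6.91668/(1+0.1155) = 6.20052 yrs.
ΔP/P ≈ -D_mod · Δy = -6.20052 × (+0.016) = -0.099208 = -9.9208%.

-9.921%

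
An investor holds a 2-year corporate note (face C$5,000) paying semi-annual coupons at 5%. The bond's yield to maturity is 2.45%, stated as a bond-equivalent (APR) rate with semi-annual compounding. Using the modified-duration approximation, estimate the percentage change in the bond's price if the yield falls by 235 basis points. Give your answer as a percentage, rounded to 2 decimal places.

Periodic yield y = 0.01225. Modified duration first:
  t   CF        PV=CF/(1+0.01225)^t    t·PV
  1       125.00       123.4873       123.4873
  2       125.00       121.9929       243.9857
  3       125.00       120.5165       361.5496
  4     5,125.00     4,881.3812    19,525.5250
  Σ                  5,247.3779    20,254.5476
P = 5,247.3779; D_Mac = 3.85994 half-year periods = 1.92997 yrs; D_mod = 1.92997/(1+0.01225) = 1.90661 yrs.
ΔP/P ≈ -D_mod · Δy = -1.90661 × (-0.0235) = +0.044805 = +4.4805%.

+4.48%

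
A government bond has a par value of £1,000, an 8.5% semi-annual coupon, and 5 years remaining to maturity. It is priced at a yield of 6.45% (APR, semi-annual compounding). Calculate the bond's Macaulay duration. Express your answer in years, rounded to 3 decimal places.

Periodic yield y = 0.03225. Discount each cash flow and weight by its period:
  t   CF        PV=CF/(1+0.03225)^t    t·PV
  1        42.50        41.1722        41.1722
  2        42.50        39.8859        79.7718
  3        42.50        38.6397       115.9192
  4        42.50        37.4325       149.7302
  5        42.50        36.2631       181.3153
  6        42.50        35.1301       210.7807
  7        42.50        34.0326       238.2280
  8        42.50        32.9693       263.7544
  9        42.50        31.9393       287.4534
  10    1,042.50       758.9744     7,589.7444
  Σ                  1,086.4391     9,157.8695
Price P = Σ PV = 1,086.4391.
Macaulay duration = Σ(t·PV) / P = 9,157.8695 / 1,086.4391 = 8.42925 half-year periods.
In years: 8.42925 / 2 = 4.21463 years.

4.215 years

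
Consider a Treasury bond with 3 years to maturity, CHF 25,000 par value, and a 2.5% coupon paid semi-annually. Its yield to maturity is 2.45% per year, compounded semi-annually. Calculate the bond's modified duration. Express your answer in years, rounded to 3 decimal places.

Periodic yield y = 0.01225. First find Macaulay duration:
  t   CF        PV=CF/(1+0.01225)^t    t·PV
  1       312.50       308.7182       308.7182
  2       312.50       304.9822       609.9643
  3       312.50       301.2914       903.8741
  4       312.50       297.6452     1,190.5808
  5       312.50       294.0432     1,470.2158
  6    25,312.50    23,529.2632   141,175.5792
  Σ                 25,035.9433   145,658.9325
P = 25,035.9433; Macaulay duration = 145,658.9325 / 25,035.9433 = 5.81799 half-year periods = 2.90900 years.
Modified duration = D_Mac / (1 + y) = 2.90900 / 1.01225 = 2.87379 years.

2.874 years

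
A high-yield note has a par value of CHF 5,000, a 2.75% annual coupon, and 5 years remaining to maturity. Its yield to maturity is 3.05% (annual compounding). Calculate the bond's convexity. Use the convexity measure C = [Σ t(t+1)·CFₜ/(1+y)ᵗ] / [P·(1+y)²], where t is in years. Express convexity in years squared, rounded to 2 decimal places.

26.28

With y = 0.0305:
  t   CF        PV=CF/(1+0.0305)^t    t·PV        t(t+1)·PV
  1       137.50       133.4304       133.4304         266.8607
  2       137.50       129.4812       258.9624         776.8872
  3       137.50       125.6489       376.9467       1,507.7869
  4       137.50       121.9300       487.7202       2,438.6008
  5     5,137.50     4,420.9118    22,104.5592     132,627.3552
  Σ                  4,931.4024    23,361.6188     137,617.4907
P = 4,931.4024.
Convexity = Σ t(t+1)·PV / [P·(1+y)²] = 137,617.4907 / (4,931.4024 × 1.061930) = 26.27890.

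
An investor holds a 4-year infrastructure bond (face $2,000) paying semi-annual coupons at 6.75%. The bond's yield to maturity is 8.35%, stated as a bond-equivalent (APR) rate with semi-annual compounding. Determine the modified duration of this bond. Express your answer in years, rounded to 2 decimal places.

3.41 years

Periodic yield y = 0.04175. First find Macaulay duration:
  t   CF        PV=CF/(1+0.04175)^t    t·PV
  1        67.50        64.7948        64.7948
  2        67.50        62.1980       124.3961
  3        67.50        59.7053       179.1160
  4        67.50        57.3126       229.2502
  5        67.50        55.0156       275.0782
  6        67.50        52.8108       316.8648
  7        67.50        50.6943       354.8602
  8     2,067.50     1,490.5188    11,924.1500
  Σ                  1,893.0503    13,468.5104
P = 1,893.0503; Macaulay duration = 13,468.5104 / 1,893.0503 = 7.11471 half-year periods = 3.55736 years.
Modified duration = D_Mac / (1 + y) = 3.55736 / 1.04175 = 3.41479 years.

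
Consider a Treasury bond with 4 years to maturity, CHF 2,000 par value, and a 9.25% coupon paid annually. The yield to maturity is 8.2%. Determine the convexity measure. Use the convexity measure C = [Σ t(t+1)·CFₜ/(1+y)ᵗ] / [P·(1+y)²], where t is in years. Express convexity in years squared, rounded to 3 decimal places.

With y = 0.082:
  t   CF        PV=CF/(1+0.082)^t    t·PV        t(t+1)·PV
  1       185.00       170.9797       170.9797         341.9593
  2       185.00       158.0219       316.0437         948.1312
  3       185.00       146.0461       438.1383       1,752.5531
  4     2,185.00     1,594.1985     6,376.7940      31,883.9702
  Σ                  2,069.2461     7,301.9557      34,926.6139
P = 2,069.2461.
Convexity = Σ t(t+1)·PV / [P·(1+y)²] = 34,926.6139 / (2,069.2461 × 1.170724) = 14.41749.

14.417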